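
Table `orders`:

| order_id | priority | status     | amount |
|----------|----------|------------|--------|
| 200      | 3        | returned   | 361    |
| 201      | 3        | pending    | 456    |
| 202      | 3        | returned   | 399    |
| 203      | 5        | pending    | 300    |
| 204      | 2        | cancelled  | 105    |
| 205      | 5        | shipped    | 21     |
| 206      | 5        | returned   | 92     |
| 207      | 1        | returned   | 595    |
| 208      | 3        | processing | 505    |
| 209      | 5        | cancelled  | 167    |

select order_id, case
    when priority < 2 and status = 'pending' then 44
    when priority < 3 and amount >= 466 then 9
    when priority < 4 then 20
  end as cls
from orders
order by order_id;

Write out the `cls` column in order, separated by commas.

20, 20, 20, NULL, 20, NULL, NULL, 9, 20, NULL

order_id=200: priority < 4 → 20
order_id=201: priority < 4 → 20
order_id=202: priority < 4 → 20
order_id=203: (no match → NULL) → NULL
order_id=204: priority < 4 → 20
order_id=205: (no match → NULL) → NULL
order_id=206: (no match → NULL) → NULL
order_id=207: priority < 3 and amount >= 466 → 9
order_id=208: priority < 4 → 20
order_id=209: (no match → NULL) → NULL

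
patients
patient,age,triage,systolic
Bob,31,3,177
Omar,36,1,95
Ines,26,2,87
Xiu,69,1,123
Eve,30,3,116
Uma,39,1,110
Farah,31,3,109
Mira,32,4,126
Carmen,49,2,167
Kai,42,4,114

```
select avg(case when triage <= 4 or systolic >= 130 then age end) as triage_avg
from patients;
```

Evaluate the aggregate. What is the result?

38.5

patient=Bob: ✓ → 31
patient=Omar: ✓ → 36
patient=Ines: ✓ → 26
patient=Xiu: ✓ → 69
patient=Eve: ✓ → 30
patient=Uma: ✓ → 39
patient=Farah: ✓ → 31
patient=Mira: ✓ → 32
patient=Carmen: ✓ → 49
patient=Kai: ✓ → 42
triage_avg = (31 + 36 + 26 + 69 + 30 + 39 + 31 + 32 + 49 + 42) / 10 = 38.5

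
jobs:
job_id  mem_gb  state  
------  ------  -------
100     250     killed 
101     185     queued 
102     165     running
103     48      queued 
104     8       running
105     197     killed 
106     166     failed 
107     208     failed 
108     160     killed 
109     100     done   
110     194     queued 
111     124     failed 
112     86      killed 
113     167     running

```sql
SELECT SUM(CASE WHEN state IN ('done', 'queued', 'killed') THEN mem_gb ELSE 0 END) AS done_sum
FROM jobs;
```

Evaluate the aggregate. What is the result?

job_id=100: ✓ → 250
job_id=101: ✓ → 185
job_id=102: ✗
job_id=103: ✓ → 48
job_id=104: ✗
job_id=105: ✓ → 197
job_id=106: ✗
job_id=107: ✗
job_id=108: ✓ → 160
job_id=109: ✓ → 100
job_id=110: ✓ → 194
job_id=111: ✗
job_id=112: ✓ → 86
job_id=113: ✗
done_sum = 250 + 185 + 48 + 197 + 160 + 100 + 194 + 86 = 1220

1220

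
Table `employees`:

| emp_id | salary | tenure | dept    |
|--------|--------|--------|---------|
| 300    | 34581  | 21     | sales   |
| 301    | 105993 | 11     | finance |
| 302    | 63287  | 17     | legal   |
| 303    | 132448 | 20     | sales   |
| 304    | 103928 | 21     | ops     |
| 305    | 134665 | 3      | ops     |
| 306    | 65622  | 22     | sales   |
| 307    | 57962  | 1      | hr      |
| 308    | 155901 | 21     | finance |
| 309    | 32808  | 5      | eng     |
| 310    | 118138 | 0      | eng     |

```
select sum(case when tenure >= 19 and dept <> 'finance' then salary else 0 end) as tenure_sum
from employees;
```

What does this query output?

emp_id=300: ✓ → 34581
emp_id=301: ✗
emp_id=302: ✗
emp_id=303: ✓ → 132448
emp_id=304: ✓ → 103928
emp_id=305: ✗
emp_id=306: ✓ → 65622
emp_id=307: ✗
emp_id=308: ✗
emp_id=309: ✗
emp_id=310: ✗
tenure_sum = 34581 + 132448 + 103928 + 65622 = 336579

336579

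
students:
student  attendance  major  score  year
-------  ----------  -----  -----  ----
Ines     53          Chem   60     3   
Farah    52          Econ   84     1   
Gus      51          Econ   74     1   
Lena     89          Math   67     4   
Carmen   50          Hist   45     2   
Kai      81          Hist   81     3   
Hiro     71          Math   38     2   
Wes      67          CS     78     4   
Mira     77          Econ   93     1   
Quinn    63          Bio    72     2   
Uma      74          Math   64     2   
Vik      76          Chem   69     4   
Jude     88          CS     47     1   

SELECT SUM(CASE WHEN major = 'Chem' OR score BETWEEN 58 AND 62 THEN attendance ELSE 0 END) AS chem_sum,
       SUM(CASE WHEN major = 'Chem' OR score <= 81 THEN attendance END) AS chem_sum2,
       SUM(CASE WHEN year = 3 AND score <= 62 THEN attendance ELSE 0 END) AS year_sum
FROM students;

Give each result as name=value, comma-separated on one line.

chem_sum=129, chem_sum2=763, year_sum=53

[chem_sum: major = 'Chem' OR score BETWEEN 58 AND 62]
student=Ines: ✓ → 53
student=Farah: ✗
student=Gus: ✗
student=Lena: ✗
student=Carmen: ✗
student=Kai: ✗
student=Hiro: ✗
student=Wes: ✗
student=Mira: ✗
student=Quinn: ✗
student=Uma: ✗
student=Vik: ✓ → 76
student=Jude: ✗
chem_sum = 53 + 76 = 129
—
[chem_sum2: major = 'Chem' OR score <= 81]
student=Ines: ✓ → 53
student=Farah: ✗
student=Gus: ✓ → 51
student=Lena: ✓ → 89
student=Carmen: ✓ → 50
student=Kai: ✓ → 81
student=Hiro: ✓ → 71
student=Wes: ✓ → 67
student=Mira: ✗
student=Quinn: ✓ → 63
student=Uma: ✓ → 74
student=Vik: ✓ → 76
student=Jude: ✓ → 88
chem_sum2 = 53 + 51 + 89 + 50 + 81 + 71 + 67 + 63 + 74 + 76 + 88 = 763
—
[year_sum: year = 3 AND score <= 62]
student=Ines: ✓ → 53
student=Farah: ✗
student=Gus: ✗
student=Lena: ✗
student=Carmen: ✗
student=Kai: ✗
student=Hiro: ✗
student=Wes: ✗
student=Mira: ✗
student=Quinn: ✗
student=Uma: ✗
student=Vik: ✗
student=Jude: ✗
year_sum = 53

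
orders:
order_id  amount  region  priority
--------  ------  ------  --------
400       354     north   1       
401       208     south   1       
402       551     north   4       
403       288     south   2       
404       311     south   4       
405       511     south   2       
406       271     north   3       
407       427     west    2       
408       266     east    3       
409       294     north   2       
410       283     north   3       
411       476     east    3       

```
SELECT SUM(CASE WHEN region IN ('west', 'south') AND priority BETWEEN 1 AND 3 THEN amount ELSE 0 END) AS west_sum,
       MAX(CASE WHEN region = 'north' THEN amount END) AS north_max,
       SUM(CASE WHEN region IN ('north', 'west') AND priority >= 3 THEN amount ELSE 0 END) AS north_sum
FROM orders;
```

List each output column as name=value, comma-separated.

west_sum=1434, north_max=551, north_sum=1105

[west_sum: region IN ('west', 'south') AND priority BETWEEN 1 AND 3]
order_id=400: ✗
order_id=401: ✓ → 208
order_id=402: ✗
order_id=403: ✓ → 288
order_id=404: ✗
order_id=405: ✓ → 511
order_id=406: ✗
order_id=407: ✓ → 427
order_id=408: ✗
order_id=409: ✗
order_id=410: ✗
order_id=411: ✗
west_sum = 208 + 288 + 511 + 427 = 1434
—
[north_max: region = 'north']
order_id=400: ✓ → 354
order_id=401: ✗
order_id=402: ✓ → 551
order_id=403: ✗
order_id=404: ✗
order_id=405: ✗
order_id=406: ✓ → 271
order_id=407: ✗
order_id=408: ✗
order_id=409: ✓ → 294
order_id=410: ✓ → 283
order_id=411: ✗
north_max = MAX(354, 551, 271, 294, 283) = 551
—
[north_sum: region IN ('north', 'west') AND priority >= 3]
order_id=400: ✗
order_id=401: ✗
order_id=402: ✓ → 551
order_id=403: ✗
order_id=404: ✗
order_id=405: ✗
order_id=406: ✓ → 271
order_id=407: ✗
order_id=408: ✗
order_id=409: ✗
order_id=410: ✓ → 283
order_id=411: ✗
north_sum = 551 + 271 + 283 = 1105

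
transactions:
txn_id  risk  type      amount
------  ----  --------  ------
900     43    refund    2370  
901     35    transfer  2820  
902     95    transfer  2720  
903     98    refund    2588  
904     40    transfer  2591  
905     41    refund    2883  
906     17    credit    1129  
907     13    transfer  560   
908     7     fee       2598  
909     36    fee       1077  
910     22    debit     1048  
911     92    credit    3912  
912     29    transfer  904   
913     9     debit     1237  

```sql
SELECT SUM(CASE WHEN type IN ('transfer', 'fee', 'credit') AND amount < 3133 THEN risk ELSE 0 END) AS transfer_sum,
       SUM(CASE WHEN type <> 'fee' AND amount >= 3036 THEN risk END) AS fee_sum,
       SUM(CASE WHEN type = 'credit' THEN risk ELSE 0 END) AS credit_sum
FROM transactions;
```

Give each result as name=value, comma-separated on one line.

[transfer_sum: type IN ('transfer', 'fee', 'credit') AND amount < 3133]
txn_id=900: ✗
txn_id=901: ✓ → 35
txn_id=902: ✓ → 95
txn_id=903: ✗
txn_id=904: ✓ → 40
txn_id=905: ✗
txn_id=906: ✓ → 17
txn_id=907: ✓ → 13
txn_id=908: ✓ → 7
txn_id=909: ✓ → 36
txn_id=910: ✗
txn_id=911: ✗
txn_id=912: ✓ → 29
txn_id=913: ✗
transfer_sum = 35 + 95 + 40 + 17 + 13 + 7 + 36 + 29 = 272
—
[fee_sum: type <> 'fee' AND amount >= 3036]
txn_id=900: ✗
txn_id=901: ✗
txn_id=902: ✗
txn_id=903: ✗
txn_id=904: ✗
txn_id=905: ✗
txn_id=906: ✗
txn_id=907: ✗
txn_id=908: ✗
txn_id=909: ✗
txn_id=910: ✗
txn_id=911: ✓ → 92
txn_id=912: ✗
txn_id=913: ✗
fee_sum = 92
—
[credit_sum: type = 'credit']
txn_id=900: ✗
txn_id=901: ✗
txn_id=902: ✗
txn_id=903: ✗
txn_id=904: ✗
txn_id=905: ✗
txn_id=906: ✓ → 17
txn_id=907: ✗
txn_id=908: ✗
txn_id=909: ✗
txn_id=910: ✗
txn_id=911: ✓ → 92
txn_id=912: ✗
txn_id=913: ✗
credit_sum = 17 + 92 = 109

transfer_sum=272, fee_sum=92, credit_sum=109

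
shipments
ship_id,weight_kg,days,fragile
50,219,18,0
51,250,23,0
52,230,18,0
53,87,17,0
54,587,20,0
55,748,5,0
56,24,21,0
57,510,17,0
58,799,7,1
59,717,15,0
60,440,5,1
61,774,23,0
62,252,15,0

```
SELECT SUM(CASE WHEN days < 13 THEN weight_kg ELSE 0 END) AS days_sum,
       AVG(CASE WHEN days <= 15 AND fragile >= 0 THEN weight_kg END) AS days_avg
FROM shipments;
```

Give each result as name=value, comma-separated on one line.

[days_sum: days < 13]
ship_id=50: ✗
ship_id=51: ✗
ship_id=52: ✗
ship_id=53: ✗
ship_id=54: ✗
ship_id=55: ✓ → 748
ship_id=56: ✗
ship_id=57: ✗
ship_id=58: ✓ → 799
ship_id=59: ✗
ship_id=60: ✓ → 440
ship_id=61: ✗
ship_id=62: ✗
days_sum = 748 + 799 + 440 = 1987
—
[days_avg: days <= 15 AND fragile >= 0]
ship_id=50: ✗
ship_id=51: ✗
ship_id=52: ✗
ship_id=53: ✗
ship_id=54: ✗
ship_id=55: ✓ → 748
ship_id=56: ✗
ship_id=57: ✗
ship_id=58: ✓ → 799
ship_id=59: ✓ → 717
ship_id=60: ✓ → 440
ship_id=61: ✗
ship_id=62: ✓ → 252
days_avg = (748 + 799 + 717 + 440 + 252) / 5 = 591.2

days_sum=1987, days_avg=591.2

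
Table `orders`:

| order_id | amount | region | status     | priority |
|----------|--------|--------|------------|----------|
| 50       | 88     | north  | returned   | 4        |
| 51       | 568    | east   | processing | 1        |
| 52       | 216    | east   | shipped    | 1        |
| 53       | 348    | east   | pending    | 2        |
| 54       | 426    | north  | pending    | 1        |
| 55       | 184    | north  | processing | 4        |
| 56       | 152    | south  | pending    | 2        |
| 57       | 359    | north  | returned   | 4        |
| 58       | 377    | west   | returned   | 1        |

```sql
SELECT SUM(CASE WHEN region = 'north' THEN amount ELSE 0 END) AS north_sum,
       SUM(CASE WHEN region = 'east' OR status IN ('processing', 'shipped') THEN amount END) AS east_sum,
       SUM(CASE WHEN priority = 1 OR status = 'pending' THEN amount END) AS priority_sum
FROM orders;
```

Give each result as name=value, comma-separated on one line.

north_sum=1057, east_sum=1316, priority_sum=2087

[north_sum: region = 'north']
order_id=50: ✓ → 88
order_id=51: ✗
order_id=52: ✗
order_id=53: ✗
order_id=54: ✓ → 426
order_id=55: ✓ → 184
order_id=56: ✗
order_id=57: ✓ → 359
order_id=58: ✗
north_sum = 88 + 426 + 184 + 359 = 1057
—
[east_sum: region = 'east' OR status IN ('processing', 'shipped')]
order_id=50: ✗
order_id=51: ✓ → 568
order_id=52: ✓ → 216
order_id=53: ✓ → 348
order_id=54: ✗
order_id=55: ✓ → 184
order_id=56: ✗
order_id=57: ✗
order_id=58: ✗
east_sum = 568 + 216 + 348 + 184 = 1316
—
[priority_sum: priority = 1 OR status = 'pending']
order_id=50: ✗
order_id=51: ✓ → 568
order_id=52: ✓ → 216
order_id=53: ✓ → 348
order_id=54: ✓ → 426
order_id=55: ✗
order_id=56: ✓ → 152
order_id=57: ✗
order_id=58: ✓ → 377
priority_sum = 568 + 216 + 348 + 426 + 152 + 377 = 2087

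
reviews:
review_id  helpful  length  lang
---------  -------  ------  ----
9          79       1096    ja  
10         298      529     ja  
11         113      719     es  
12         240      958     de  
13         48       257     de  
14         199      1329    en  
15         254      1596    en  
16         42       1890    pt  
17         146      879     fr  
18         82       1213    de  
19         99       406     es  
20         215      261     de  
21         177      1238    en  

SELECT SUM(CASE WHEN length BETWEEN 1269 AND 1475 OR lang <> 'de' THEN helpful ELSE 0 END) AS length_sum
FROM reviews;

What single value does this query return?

review_id=9: ✓ → 79
review_id=10: ✓ → 298
review_id=11: ✓ → 113
review_id=12: ✗
review_id=13: ✗
review_id=14: ✓ → 199
review_id=15: ✓ → 254
review_id=16: ✓ → 42
review_id=17: ✓ → 146
review_id=18: ✗
review_id=19: ✓ → 99
review_id=20: ✗
review_id=21: ✓ → 177
length_sum = 79 + 298 + 113 + 199 + 254 + 42 + 146 + 99 + 177 = 1407

1407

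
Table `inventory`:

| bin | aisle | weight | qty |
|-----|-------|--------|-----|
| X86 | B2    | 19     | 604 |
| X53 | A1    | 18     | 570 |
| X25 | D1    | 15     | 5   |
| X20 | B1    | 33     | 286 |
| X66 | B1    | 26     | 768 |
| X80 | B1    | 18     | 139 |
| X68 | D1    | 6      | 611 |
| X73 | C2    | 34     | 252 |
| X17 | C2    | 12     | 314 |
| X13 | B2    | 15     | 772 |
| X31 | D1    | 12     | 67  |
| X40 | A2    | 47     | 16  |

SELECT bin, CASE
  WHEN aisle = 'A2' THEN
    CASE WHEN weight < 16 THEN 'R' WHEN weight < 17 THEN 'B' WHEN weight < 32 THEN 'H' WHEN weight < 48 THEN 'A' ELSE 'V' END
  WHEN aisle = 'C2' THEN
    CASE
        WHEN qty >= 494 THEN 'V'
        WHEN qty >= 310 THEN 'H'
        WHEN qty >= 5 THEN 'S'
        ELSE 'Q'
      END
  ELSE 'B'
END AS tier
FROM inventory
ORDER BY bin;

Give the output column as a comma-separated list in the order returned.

B, H, B, B, B, A, B, B, B, S, B, B

bin=X13: aisle='B2' → outer ELSE → B
bin=X17: aisle='C2' → inner[qty >= 310] → H
bin=X20: aisle='B1' → outer ELSE → B
bin=X25: aisle='D1' → outer ELSE → B
bin=X31: aisle='D1' → outer ELSE → B
bin=X40: aisle='A2' → inner[weight < 48] → A
bin=X53: aisle='A1' → outer ELSE → B
bin=X66: aisle='B1' → outer ELSE → B
bin=X68: aisle='D1' → outer ELSE → B
bin=X73: aisle='C2' → inner[qty >= 5] → S
bin=X80: aisle='B1' → outer ELSE → B
bin=X86: aisle='B2' → outer ELSE → B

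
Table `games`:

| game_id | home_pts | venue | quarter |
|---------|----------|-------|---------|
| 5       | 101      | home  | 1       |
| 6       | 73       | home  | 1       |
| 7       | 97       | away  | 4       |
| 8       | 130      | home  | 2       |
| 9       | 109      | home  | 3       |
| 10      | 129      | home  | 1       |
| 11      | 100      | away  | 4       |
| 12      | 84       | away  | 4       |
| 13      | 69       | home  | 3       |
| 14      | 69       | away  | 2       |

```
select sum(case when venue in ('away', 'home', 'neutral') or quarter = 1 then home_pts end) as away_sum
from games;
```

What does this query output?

game_id=5: ✓ → 101
game_id=6: ✓ → 73
game_id=7: ✓ → 97
game_id=8: ✓ → 130
game_id=9: ✓ → 109
game_id=10: ✓ → 129
game_id=11: ✓ → 100
game_id=12: ✓ → 84
game_id=13: ✓ → 69
game_id=14: ✓ → 69
away_sum = 101 + 73 + 97 + 130 + 109 + 129 + 100 + 84 + 69 + 69 = 961

961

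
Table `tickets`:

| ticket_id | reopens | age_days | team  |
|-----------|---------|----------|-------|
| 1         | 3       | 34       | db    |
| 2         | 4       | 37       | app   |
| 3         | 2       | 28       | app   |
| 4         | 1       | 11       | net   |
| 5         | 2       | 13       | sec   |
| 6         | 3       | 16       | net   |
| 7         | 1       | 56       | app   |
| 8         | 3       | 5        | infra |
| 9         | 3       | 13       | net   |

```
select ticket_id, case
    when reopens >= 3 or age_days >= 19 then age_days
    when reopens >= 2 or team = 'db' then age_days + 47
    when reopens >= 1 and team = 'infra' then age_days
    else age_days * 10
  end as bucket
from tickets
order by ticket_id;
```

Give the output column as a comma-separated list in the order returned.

ticket_id=1: reopens >= 3 or age_days >= 19 → 34
ticket_id=2: reopens >= 3 or age_days >= 19 → 37
ticket_id=3: reopens >= 3 or age_days >= 19 → 28
ticket_id=4: ELSE → 110
ticket_id=5: reopens >= 2 or team = 'db' → 60
ticket_id=6: reopens >= 3 or age_days >= 19 → 16
ticket_id=7: reopens >= 3 or age_days >= 19 → 56
ticket_id=8: reopens >= 3 or age_days >= 19 → 5
ticket_id=9: reopens >= 3 or age_days >= 19 → 13

34, 37, 28, 110, 60, 16, 56, 5, 13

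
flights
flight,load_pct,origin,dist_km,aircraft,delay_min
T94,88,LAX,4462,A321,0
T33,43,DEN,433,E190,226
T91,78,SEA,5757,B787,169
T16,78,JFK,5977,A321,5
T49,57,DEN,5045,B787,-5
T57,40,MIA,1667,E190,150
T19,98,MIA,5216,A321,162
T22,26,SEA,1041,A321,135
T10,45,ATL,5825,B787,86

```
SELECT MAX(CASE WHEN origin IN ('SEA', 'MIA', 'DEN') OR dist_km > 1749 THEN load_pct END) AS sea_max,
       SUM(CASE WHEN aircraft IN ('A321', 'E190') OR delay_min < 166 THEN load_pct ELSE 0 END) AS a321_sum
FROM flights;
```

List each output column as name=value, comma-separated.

sea_max=98, a321_sum=475

[sea_max: origin IN ('SEA', 'MIA', 'DEN') OR dist_km > 1749]
flight=T94: ✓ → 88
flight=T33: ✓ → 43
flight=T91: ✓ → 78
flight=T16: ✓ → 78
flight=T49: ✓ → 57
flight=T57: ✓ → 40
flight=T19: ✓ → 98
flight=T22: ✓ → 26
flight=T10: ✓ → 45
sea_max = MAX(88, 43, 78, 78, 57, 40, 98, 26, 45) = 98
—
[a321_sum: aircraft IN ('A321', 'E190') OR delay_min < 166]
flight=T94: ✓ → 88
flight=T33: ✓ → 43
flight=T91: ✗
flight=T16: ✓ → 78
flight=T49: ✓ → 57
flight=T57: ✓ → 40
flight=T19: ✓ → 98
flight=T22: ✓ → 26
flight=T10: ✓ → 45
a321_sum = 88 + 43 + 78 + 57 + 40 + 98 + 26 + 45 = 475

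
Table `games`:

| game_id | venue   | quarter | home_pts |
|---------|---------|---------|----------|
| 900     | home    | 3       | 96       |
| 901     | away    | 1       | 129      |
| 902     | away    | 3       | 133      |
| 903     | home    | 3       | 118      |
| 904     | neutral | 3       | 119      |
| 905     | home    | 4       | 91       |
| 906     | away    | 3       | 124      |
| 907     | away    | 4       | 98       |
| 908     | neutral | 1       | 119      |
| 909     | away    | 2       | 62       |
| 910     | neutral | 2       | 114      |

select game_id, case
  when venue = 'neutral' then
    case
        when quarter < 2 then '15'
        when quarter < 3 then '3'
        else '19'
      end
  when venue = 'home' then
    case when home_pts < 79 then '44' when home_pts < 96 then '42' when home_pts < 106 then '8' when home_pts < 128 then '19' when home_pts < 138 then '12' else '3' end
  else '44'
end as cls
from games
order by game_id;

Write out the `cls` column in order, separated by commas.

8, 44, 44, 19, 19, 42, 44, 44, 15, 44, 3

game_id=900: venue='home' → inner[home_pts < 106] → 8
game_id=901: venue='away' → outer ELSE → 44
game_id=902: venue='away' → outer ELSE → 44
game_id=903: venue='home' → inner[home_pts < 128] → 19
game_id=904: venue='neutral' → inner[ELSE] → 19
game_id=905: venue='home' → inner[home_pts < 96] → 42
game_id=906: venue='away' → outer ELSE → 44
game_id=907: venue='away' → outer ELSE → 44
game_id=908: venue='neutral' → inner[quarter < 2] → 15
game_id=909: venue='away' → outer ELSE → 44
game_id=910: venue='neutral' → inner[quarter < 3] → 3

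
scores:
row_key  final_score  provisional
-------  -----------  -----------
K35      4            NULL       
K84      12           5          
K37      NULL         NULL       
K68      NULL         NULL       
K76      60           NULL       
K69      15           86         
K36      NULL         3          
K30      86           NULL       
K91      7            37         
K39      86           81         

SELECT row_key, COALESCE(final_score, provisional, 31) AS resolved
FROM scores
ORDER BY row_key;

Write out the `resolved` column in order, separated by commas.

86, 4, 3, 31, 86, 31, 15, 60, 12, 7

row_key=K30: final_score=86 → 86
row_key=K35: final_score=4 → 4
row_key=K36: final_score=NULL, provisional=3 → 3
row_key=K37: final_score=NULL, provisional=NULL, → literal 31 → 31
row_key=K39: final_score=86 → 86
row_key=K68: final_score=NULL, provisional=NULL, → literal 31 → 31
row_key=K69: final_score=15 → 15
row_key=K76: final_score=60 → 60
row_key=K84: final_score=12 → 12
row_key=K91: final_score=7 → 7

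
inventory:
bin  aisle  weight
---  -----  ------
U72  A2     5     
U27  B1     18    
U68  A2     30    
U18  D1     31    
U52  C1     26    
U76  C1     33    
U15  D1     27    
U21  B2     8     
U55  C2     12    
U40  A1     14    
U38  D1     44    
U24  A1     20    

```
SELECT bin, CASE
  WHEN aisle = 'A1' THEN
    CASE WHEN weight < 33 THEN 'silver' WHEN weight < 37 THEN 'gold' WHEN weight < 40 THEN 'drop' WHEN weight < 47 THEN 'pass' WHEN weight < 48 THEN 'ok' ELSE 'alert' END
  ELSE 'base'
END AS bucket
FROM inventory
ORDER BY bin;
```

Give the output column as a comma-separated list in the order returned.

base, base, base, silver, base, base, silver, base, base, base, base, base

bin=U15: aisle='D1' → outer ELSE → base
bin=U18: aisle='D1' → outer ELSE → base
bin=U21: aisle='B2' → outer ELSE → base
bin=U24: aisle='A1' → inner[weight < 33] → silver
bin=U27: aisle='B1' → outer ELSE → base
bin=U38: aisle='D1' → outer ELSE → base
bin=U40: aisle='A1' → inner[weight < 33] → silver
bin=U52: aisle='C1' → outer ELSE → base
bin=U55: aisle='C2' → outer ELSE → base
bin=U68: aisle='A2' → outer ELSE → base
bin=U72: aisle='A2' → outer ELSE → base
bin=U76: aisle='C1' → outer ELSE → base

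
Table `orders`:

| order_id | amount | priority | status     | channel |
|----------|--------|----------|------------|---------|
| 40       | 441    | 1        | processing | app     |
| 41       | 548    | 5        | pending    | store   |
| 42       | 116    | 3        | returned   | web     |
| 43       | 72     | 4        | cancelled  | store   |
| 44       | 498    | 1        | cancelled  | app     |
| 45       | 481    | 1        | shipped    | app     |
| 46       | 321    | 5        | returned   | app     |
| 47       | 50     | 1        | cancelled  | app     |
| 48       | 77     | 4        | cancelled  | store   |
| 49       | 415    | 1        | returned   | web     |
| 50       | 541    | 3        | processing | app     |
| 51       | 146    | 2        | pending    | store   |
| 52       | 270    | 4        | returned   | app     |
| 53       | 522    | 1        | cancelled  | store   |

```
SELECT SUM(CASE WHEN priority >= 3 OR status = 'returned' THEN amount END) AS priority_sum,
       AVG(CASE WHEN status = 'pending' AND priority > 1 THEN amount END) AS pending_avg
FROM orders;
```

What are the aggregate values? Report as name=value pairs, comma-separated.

priority_sum=2360, pending_avg=347

[priority_sum: priority >= 3 OR status = 'returned']
order_id=40: ✗
order_id=41: ✓ → 548
order_id=42: ✓ → 116
order_id=43: ✓ → 72
order_id=44: ✗
order_id=45: ✗
order_id=46: ✓ → 321
order_id=47: ✗
order_id=48: ✓ → 77
order_id=49: ✓ → 415
order_id=50: ✓ → 541
order_id=51: ✗
order_id=52: ✓ → 270
order_id=53: ✗
priority_sum = 548 + 116 + 72 + 321 + 77 + 415 + 541 + 270 = 2360
—
[pending_avg: status = 'pending' AND priority > 1]
order_id=40: ✗
order_id=41: ✓ → 548
order_id=42: ✗
order_id=43: ✗
order_id=44: ✗
order_id=45: ✗
order_id=46: ✗
order_id=47: ✗
order_id=48: ✗
order_id=49: ✗
order_id=50: ✗
order_id=51: ✓ → 146
order_id=52: ✗
order_id=53: ✗
pending_avg = (548 + 146) / 2 = 347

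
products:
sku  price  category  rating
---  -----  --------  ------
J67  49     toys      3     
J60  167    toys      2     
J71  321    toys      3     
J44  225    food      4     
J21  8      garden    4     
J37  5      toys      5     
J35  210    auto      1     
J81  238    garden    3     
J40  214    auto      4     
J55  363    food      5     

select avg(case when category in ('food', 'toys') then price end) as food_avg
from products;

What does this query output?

188.3333333333

sku=J67: ✓ → 49
sku=J60: ✓ → 167
sku=J71: ✓ → 321
sku=J44: ✓ → 225
sku=J21: ✗
sku=J37: ✓ → 5
sku=J35: ✗
sku=J81: ✗
sku=J40: ✗
sku=J55: ✓ → 363
food_avg = (49 + 167 + 321 + 225 + 5 + 363) / 6 = 188.3333333333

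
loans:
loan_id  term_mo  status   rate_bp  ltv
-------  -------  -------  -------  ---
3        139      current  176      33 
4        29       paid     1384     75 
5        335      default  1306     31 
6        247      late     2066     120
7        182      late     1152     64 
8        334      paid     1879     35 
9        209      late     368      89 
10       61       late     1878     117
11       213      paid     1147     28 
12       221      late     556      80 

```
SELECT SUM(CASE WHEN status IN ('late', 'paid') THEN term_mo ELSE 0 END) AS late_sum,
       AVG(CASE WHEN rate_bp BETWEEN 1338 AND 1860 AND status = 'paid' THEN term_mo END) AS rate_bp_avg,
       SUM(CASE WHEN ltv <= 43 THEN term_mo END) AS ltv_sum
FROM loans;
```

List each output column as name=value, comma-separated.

late_sum=1496, rate_bp_avg=29, ltv_sum=1021

[late_sum: status IN ('late', 'paid')]
loan_id=3: ✗
loan_id=4: ✓ → 29
loan_id=5: ✗
loan_id=6: ✓ → 247
loan_id=7: ✓ → 182
loan_id=8: ✓ → 334
loan_id=9: ✓ → 209
loan_id=10: ✓ → 61
loan_id=11: ✓ → 213
loan_id=12: ✓ → 221
late_sum = 29 + 247 + 182 + 334 + 209 + 61 + 213 + 221 = 1496
—
[rate_bp_avg: rate_bp BETWEEN 1338 AND 1860 AND status = 'paid']
loan_id=3: ✗
loan_id=4: ✓ → 29
loan_id=5: ✗
loan_id=6: ✗
loan_id=7: ✗
loan_id=8: ✗
loan_id=9: ✗
loan_id=10: ✗
loan_id=11: ✗
loan_id=12: ✗
rate_bp_avg = 29
—
[ltv_sum: ltv <= 43]
loan_id=3: ✓ → 139
loan_id=4: ✗
loan_id=5: ✓ → 335
loan_id=6: ✗
loan_id=7: ✗
loan_id=8: ✓ → 334
loan_id=9: ✗
loan_id=10: ✗
loan_id=11: ✓ → 213
loan_id=12: ✗
ltv_sum = 139 + 335 + 334 + 213 = 1021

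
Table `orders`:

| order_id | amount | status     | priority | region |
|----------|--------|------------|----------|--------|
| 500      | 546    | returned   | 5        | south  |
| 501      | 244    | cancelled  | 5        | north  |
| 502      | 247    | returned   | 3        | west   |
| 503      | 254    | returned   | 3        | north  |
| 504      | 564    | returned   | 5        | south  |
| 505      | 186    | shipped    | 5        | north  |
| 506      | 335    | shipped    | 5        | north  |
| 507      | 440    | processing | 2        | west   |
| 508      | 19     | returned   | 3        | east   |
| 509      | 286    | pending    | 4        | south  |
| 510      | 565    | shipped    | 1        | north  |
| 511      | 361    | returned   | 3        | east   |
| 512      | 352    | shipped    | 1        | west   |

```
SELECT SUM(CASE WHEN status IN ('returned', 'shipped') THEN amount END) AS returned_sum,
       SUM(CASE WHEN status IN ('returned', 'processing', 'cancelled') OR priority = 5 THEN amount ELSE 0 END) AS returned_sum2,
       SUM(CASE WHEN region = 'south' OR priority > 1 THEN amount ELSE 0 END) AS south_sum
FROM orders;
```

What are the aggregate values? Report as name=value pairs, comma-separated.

returned_sum=3429, returned_sum2=3196, south_sum=3482

[returned_sum: status IN ('returned', 'shipped')]
order_id=500: ✓ → 546
order_id=501: ✗
order_id=502: ✓ → 247
order_id=503: ✓ → 254
order_id=504: ✓ → 564
order_id=505: ✓ → 186
order_id=506: ✓ → 335
order_id=507: ✗
order_id=508: ✓ → 19
order_id=509: ✗
order_id=510: ✓ → 565
order_id=511: ✓ → 361
order_id=512: ✓ → 352
returned_sum = 546 + 247 + 254 + 564 + 186 + 335 + 19 + 565 + 361 + 352 = 3429
—
[returned_sum2: status IN ('returned', 'processing', 'cancelled') OR priority = 5]
order_id=500: ✓ → 546
order_id=501: ✓ → 244
order_id=502: ✓ → 247
order_id=503: ✓ → 254
order_id=504: ✓ → 564
order_id=505: ✓ → 186
order_id=506: ✓ → 335
order_id=507: ✓ → 440
order_id=508: ✓ → 19
order_id=509: ✗
order_id=510: ✗
order_id=511: ✓ → 361
order_id=512: ✗
returned_sum2 = 546 + 244 + 247 + 254 + 564 + 186 + 335 + 440 + 19 + 361 = 3196
—
[south_sum: region = 'south' OR priority > 1]
order_id=500: ✓ → 546
order_id=501: ✓ → 244
order_id=502: ✓ → 247
order_id=503: ✓ → 254
order_id=504: ✓ → 564
order_id=505: ✓ → 186
order_id=506: ✓ → 335
order_id=507: ✓ → 440
order_id=508: ✓ → 19
order_id=509: ✓ → 286
order_id=510: ✗
order_id=511: ✓ → 361
order_id=512: ✗
south_sum = 546 + 244 + 247 + 254 + 564 + 186 + 335 + 440 + 19 + 286 + 361 = 3482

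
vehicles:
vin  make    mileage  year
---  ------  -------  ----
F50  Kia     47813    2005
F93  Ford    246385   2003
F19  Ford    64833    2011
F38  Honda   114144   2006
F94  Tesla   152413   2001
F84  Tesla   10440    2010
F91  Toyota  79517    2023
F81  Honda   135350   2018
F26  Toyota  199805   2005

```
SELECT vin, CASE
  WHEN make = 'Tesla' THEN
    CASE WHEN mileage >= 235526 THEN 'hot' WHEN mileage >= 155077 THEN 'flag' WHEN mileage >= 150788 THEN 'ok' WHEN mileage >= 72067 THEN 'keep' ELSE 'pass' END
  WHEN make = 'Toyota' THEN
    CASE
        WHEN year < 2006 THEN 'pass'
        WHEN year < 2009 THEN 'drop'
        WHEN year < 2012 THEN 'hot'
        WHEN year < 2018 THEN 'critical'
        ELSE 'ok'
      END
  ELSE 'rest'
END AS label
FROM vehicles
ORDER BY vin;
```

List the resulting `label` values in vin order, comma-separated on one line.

vin=F19: make='Ford' → outer ELSE → rest
vin=F26: make='Toyota' → inner[year < 2006] → pass
vin=F38: make='Honda' → outer ELSE → rest
vin=F50: make='Kia' → outer ELSE → rest
vin=F81: make='Honda' → outer ELSE → rest
vin=F84: make='Tesla' → inner[ELSE] → pass
vin=F91: make='Toyota' → inner[ELSE] → ok
vin=F93: make='Ford' → outer ELSE → rest
vin=F94: make='Tesla' → inner[mileage >= 150788] → ok

rest, pass, rest, rest, rest, pass, ok, rest, ok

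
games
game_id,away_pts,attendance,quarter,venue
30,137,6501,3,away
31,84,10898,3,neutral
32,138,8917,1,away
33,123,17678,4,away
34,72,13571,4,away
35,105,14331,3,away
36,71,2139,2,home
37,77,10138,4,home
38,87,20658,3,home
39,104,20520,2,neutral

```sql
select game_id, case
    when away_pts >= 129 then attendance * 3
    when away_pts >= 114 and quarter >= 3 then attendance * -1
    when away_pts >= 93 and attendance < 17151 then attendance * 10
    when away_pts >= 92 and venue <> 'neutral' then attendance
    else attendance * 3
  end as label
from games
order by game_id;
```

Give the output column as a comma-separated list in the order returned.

game_id=30: away_pts >= 129 → 19503
game_id=31: ELSE → 32694
game_id=32: away_pts >= 129 → 26751
game_id=33: away_pts >= 114 and quarter >= 3 → -17678
game_id=34: ELSE → 40713
game_id=35: away_pts >= 93 and attendance < 17151 → 143310
game_id=36: ELSE → 6417
game_id=37: ELSE → 30414
game_id=38: ELSE → 61974
game_id=39: ELSE → 61560

19503, 32694, 26751, -17678, 40713, 143310, 6417, 30414, 61974, 61560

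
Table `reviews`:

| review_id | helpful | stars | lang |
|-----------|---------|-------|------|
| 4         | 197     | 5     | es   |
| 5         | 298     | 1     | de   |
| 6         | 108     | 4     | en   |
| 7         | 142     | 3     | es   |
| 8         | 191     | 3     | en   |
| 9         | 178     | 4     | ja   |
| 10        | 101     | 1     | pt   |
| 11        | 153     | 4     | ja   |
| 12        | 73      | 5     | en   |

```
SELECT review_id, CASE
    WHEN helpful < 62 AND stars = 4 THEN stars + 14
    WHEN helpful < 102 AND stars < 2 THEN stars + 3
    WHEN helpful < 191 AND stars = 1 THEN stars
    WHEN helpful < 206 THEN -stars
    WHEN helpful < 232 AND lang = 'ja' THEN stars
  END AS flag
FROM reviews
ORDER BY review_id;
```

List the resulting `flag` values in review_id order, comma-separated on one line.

-5, NULL, -4, -3, -3, -4, 4, -4, -5

review_id=4: helpful < 206 → -5
review_id=5: (no match → NULL) → NULL
review_id=6: helpful < 206 → -4
review_id=7: helpful < 206 → -3
review_id=8: helpful < 206 → -3
review_id=9: helpful < 206 → -4
review_id=10: helpful < 102 AND stars < 2 → 4
review_id=11: helpful < 206 → -4
review_id=12: helpful < 206 → -5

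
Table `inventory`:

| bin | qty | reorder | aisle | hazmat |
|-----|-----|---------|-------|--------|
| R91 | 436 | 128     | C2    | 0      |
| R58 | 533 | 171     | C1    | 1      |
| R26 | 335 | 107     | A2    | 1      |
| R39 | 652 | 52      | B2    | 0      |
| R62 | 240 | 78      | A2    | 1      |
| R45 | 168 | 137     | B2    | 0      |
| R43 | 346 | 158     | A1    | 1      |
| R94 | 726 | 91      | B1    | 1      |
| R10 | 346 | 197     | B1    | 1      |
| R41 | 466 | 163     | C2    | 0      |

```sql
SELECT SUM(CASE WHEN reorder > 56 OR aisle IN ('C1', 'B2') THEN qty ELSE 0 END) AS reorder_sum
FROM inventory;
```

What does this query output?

4248

bin=R91: ✓ → 436
bin=R58: ✓ → 533
bin=R26: ✓ → 335
bin=R39: ✓ → 652
bin=R62: ✓ → 240
bin=R45: ✓ → 168
bin=R43: ✓ → 346
bin=R94: ✓ → 726
bin=R10: ✓ → 346
bin=R41: ✓ → 466
reorder_sum = 436 + 533 + 335 + 652 + 240 + 168 + 346 + 726 + 346 + 466 = 4248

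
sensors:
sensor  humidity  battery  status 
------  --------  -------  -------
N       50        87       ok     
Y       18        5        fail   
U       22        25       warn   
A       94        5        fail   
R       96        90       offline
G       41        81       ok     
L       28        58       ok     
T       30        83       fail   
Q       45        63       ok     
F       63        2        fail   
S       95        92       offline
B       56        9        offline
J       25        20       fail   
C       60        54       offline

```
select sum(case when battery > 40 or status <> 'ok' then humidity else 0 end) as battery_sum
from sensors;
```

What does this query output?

723

sensor=N: ✓ → 50
sensor=Y: ✓ → 18
sensor=U: ✓ → 22
sensor=A: ✓ → 94
sensor=R: ✓ → 96
sensor=G: ✓ → 41
sensor=L: ✓ → 28
sensor=T: ✓ → 30
sensor=Q: ✓ → 45
sensor=F: ✓ → 63
sensor=S: ✓ → 95
sensor=B: ✓ → 56
sensor=J: ✓ → 25
sensor=C: ✓ → 60
battery_sum = 50 + 18 + 22 + 94 + 96 + 41 + 28 + 30 + 45 + 63 + 95 + 56 + 25 + 60 = 723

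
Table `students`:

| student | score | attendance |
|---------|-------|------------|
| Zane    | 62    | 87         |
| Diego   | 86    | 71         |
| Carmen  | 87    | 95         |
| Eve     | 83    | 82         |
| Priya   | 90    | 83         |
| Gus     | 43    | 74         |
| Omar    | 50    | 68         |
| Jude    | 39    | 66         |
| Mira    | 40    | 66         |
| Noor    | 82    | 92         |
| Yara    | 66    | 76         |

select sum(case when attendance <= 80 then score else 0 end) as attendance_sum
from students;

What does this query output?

student=Zane: ✗
student=Diego: ✓ → 86
student=Carmen: ✗
student=Eve: ✗
student=Priya: ✗
student=Gus: ✓ → 43
student=Omar: ✓ → 50
student=Jude: ✓ → 39
student=Mira: ✓ → 40
student=Noor: ✗
student=Yara: ✓ → 66
attendance_sum = 86 + 43 + 50 + 39 + 40 + 66 = 324

324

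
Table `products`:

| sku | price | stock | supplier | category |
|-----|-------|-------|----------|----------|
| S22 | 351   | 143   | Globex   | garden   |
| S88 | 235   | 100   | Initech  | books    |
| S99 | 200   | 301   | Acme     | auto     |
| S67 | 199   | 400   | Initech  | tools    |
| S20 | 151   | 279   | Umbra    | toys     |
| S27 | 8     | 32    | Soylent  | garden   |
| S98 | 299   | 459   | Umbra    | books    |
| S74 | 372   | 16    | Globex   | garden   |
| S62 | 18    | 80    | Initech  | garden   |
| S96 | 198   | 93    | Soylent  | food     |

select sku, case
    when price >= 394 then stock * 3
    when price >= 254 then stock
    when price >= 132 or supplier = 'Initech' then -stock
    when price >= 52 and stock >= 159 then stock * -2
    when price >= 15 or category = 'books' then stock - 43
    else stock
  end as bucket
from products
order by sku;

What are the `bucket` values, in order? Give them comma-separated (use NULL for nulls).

-279, 143, 32, -80, -400, 16, -100, -93, 459, -301

sku=S20: price >= 132 or supplier = 'Initech' → -279
sku=S22: price >= 254 → 143
sku=S27: ELSE → 32
sku=S62: price >= 132 or supplier = 'Initech' → -80
sku=S67: price >= 132 or supplier = 'Initech' → -400
sku=S74: price >= 254 → 16
sku=S88: price >= 132 or supplier = 'Initech' → -100
sku=S96: price >= 132 or supplier = 'Initech' → -93
sku=S98: price >= 254 → 459
sku=S99: price >= 132 or supplier = 'Initech' → -301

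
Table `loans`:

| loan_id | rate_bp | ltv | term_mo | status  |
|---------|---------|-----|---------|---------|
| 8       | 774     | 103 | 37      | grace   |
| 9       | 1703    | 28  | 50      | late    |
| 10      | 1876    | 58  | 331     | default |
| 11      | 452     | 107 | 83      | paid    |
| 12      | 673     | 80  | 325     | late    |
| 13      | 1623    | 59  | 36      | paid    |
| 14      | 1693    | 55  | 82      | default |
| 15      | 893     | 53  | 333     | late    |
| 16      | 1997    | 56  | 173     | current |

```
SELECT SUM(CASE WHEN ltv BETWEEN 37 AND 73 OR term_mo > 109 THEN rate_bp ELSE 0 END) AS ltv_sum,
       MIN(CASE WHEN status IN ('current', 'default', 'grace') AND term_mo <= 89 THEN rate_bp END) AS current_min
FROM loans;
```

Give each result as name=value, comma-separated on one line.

[ltv_sum: ltv BETWEEN 37 AND 73 OR term_mo > 109]
loan_id=8: ✗
loan_id=9: ✗
loan_id=10: ✓ → 1876
loan_id=11: ✗
loan_id=12: ✓ → 673
loan_id=13: ✓ → 1623
loan_id=14: ✓ → 1693
loan_id=15: ✓ → 893
loan_id=16: ✓ → 1997
ltv_sum = 1876 + 673 + 1623 + 1693 + 893 + 1997 = 8755
—
[current_min: status IN ('current', 'default', 'grace') AND term_mo <= 89]
loan_id=8: ✓ → 774
loan_id=9: ✗
loan_id=10: ✗
loan_id=11: ✗
loan_id=12: ✗
loan_id=13: ✗
loan_id=14: ✓ → 1693
loan_id=15: ✗
loan_id=16: ✗
current_min = MIN(774, 1693) = 774

ltv_sum=8755, current_min=774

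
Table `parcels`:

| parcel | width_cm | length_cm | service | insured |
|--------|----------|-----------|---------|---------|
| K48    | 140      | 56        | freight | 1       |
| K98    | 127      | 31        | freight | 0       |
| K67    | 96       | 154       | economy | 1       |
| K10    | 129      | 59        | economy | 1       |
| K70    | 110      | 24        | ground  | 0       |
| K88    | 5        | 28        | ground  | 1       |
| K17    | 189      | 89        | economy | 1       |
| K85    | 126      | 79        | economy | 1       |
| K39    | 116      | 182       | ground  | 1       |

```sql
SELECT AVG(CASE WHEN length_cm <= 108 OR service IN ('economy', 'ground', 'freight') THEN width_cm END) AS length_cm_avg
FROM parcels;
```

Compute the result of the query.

parcel=K48: ✓ → 140
parcel=K98: ✓ → 127
parcel=K67: ✓ → 96
parcel=K10: ✓ → 129
parcel=K70: ✓ → 110
parcel=K88: ✓ → 5
parcel=K17: ✓ → 189
parcel=K85: ✓ → 126
parcel=K39: ✓ → 116
length_cm_avg = (140 + 127 + 96 + 129 + 110 + 5 + 189 + 126 + 116) / 9 = 115.3333333333

115.3333333333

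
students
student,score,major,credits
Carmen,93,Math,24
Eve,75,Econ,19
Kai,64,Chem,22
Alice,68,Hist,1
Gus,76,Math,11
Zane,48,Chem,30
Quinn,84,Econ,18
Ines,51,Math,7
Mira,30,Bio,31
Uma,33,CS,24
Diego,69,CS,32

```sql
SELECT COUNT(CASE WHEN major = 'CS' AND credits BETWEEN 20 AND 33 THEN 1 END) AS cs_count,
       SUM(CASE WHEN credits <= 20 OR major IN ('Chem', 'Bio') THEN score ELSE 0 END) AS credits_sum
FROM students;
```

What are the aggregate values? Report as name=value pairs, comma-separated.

[cs_count: major = 'CS' AND credits BETWEEN 20 AND 33]
student=Carmen: ✗
student=Eve: ✗
student=Kai: ✗
student=Alice: ✗
student=Gus: ✗
student=Zane: ✗
student=Quinn: ✗
student=Ines: ✗
student=Mira: ✗
student=Uma: ✓ → 1
student=Diego: ✓ → 1
cs_count = COUNT(1, 1) = 2
—
[credits_sum: credits <= 20 OR major IN ('Chem', 'Bio')]
student=Carmen: ✗
student=Eve: ✓ → 75
student=Kai: ✓ → 64
student=Alice: ✓ → 68
student=Gus: ✓ → 76
student=Zane: ✓ → 48
student=Quinn: ✓ → 84
student=Ines: ✓ → 51
student=Mira: ✓ → 30
student=Uma: ✗
student=Diego: ✗
credits_sum = 75 + 64 + 68 + 76 + 48 + 84 + 51 + 30 = 496

cs_count=2, credits_sum=496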